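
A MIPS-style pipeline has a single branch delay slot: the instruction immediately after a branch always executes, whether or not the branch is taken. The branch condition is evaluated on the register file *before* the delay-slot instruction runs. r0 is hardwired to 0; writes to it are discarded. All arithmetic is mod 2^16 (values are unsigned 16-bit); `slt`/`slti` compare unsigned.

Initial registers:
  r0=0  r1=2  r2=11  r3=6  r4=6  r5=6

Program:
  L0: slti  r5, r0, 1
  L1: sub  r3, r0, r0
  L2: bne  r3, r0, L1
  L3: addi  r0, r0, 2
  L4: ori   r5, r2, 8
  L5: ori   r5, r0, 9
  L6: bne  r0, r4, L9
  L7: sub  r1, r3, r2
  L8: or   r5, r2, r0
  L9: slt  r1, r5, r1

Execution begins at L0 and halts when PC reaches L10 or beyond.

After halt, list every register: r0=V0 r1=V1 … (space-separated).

r0=0 r1=1 r2=11 r3=0 r4=6 r5=9

  step pc=0: slti  r5, r0, 1  regs=(0,2,11,6,6,1)
  step pc=1: sub  r3, r0, r0  regs=(0,2,11,0,6,1)
  step pc=2: bne  r3, r0, L1  cond=F  regs=(0,2,11,0,6,1)
  step pc=3: addi  r0, r0, 2  regs=(0,2,11,0,6,1)
  step pc=4: ori   r5, r2, 8  regs=(0,2,11,0,6,11)
  step pc=5: ori   r5, r0, 9  regs=(0,2,11,0,6,9)
  step pc=6: bne  r0, r4, L9  cond=T  regs=(0,2,11,0,6,9)
  step pc=7: sub  r1, r3, r2  regs=(0,65525,11,0,6,9)
  step pc=9: slt  r1, r5, r1  regs=(0,1,11,0,6,9)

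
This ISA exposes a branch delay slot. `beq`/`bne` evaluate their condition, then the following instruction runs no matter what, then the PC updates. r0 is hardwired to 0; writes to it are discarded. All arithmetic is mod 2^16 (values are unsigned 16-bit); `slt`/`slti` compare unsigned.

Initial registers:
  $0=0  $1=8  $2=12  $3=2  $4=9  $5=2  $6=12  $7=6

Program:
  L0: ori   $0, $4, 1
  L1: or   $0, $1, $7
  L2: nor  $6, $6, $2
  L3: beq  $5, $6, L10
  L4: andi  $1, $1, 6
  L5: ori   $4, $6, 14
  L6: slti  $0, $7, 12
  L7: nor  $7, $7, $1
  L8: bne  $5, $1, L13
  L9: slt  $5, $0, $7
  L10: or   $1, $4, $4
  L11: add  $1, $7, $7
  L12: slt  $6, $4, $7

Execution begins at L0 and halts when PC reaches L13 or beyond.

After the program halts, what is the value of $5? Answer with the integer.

1

PC=0  ori   $0, $4, 1        | $0=0 $1=8 $2=12 $3=2 $4=9 $5=2 $6=12 $7=6
PC=1  or   $0, $1, $7        | $0=0 $1=8 $2=12 $3=2 $4=9 $5=2 $6=12 $7=6
PC=2  nor  $6, $6, $2        | $0=0 $1=8 $2=12 $3=2 $4=9 $5=2 $6=65523 $7=6
PC=3  beq  $5, $6, L10       | $0=0 $1=8 $2=12 $3=2 $4=9 $5=2 $6=65523 $7=6  [not taken]
PC=4  andi  $1, $1, 6        | $0=0 $1=0 $2=12 $3=2 $4=9 $5=2 $6=65523 $7=6
PC=5  ori   $4, $6, 14       | $0=0 $1=0 $2=12 $3=2 $4=65535 $5=2 $6=65523 $7=6
PC=6  slti  $0, $7, 12       | $0=0 $1=0 $2=12 $3=2 $4=65535 $5=2 $6=65523 $7=6
PC=7  nor  $7, $7, $1        | $0=0 $1=0 $2=12 $3=2 $4=65535 $5=2 $6=65523 $7=65529
PC=8  bne  $5, $1, L13       | $0=0 $1=0 $2=12 $3=2 $4=65535 $5=2 $6=65523 $7=65529  [TAKEN]
PC=9  slt  $5, $0, $7        | $0=0 $1=0 $2=12 $3=2 $4=65535 $5=1 $6=65523 $7=65529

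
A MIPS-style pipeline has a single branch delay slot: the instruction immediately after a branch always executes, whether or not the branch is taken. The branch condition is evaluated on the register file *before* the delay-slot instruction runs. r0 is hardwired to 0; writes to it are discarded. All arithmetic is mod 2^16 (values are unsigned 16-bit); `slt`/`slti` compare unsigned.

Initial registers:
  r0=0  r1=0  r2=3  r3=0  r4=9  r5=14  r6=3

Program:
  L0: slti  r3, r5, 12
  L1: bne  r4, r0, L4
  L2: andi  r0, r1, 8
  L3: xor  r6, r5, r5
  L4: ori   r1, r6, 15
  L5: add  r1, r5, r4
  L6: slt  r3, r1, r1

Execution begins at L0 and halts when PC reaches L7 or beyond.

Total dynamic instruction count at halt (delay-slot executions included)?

6

[0] slti  r3, r5, 12  →  {r0:0, r1:0, r2:3, r3:0, r4:9, r5:14, r6:3}
[1] bne  r4, r0, L4  →  {r0:0, r1:0, r2:3, r3:0, r4:9, r5:14, r6:3}  ⟨branch taken⟩
[2] andi  r0, r1, 8  →  {r0:0, r1:0, r2:3, r3:0, r4:9, r5:14, r6:3}
[4] ori   r1, r6, 15  →  {r0:0, r1:15, r2:3, r3:0, r4:9, r5:14, r6:3}
[5] add  r1, r5, r4  →  {r0:0, r1:23, r2:3, r3:0, r4:9, r5:14, r6:3}
[6] slt  r3, r1, r1  →  {r0:0, r1:23, r2:3, r3:0, r4:9, r5:14, r6:3}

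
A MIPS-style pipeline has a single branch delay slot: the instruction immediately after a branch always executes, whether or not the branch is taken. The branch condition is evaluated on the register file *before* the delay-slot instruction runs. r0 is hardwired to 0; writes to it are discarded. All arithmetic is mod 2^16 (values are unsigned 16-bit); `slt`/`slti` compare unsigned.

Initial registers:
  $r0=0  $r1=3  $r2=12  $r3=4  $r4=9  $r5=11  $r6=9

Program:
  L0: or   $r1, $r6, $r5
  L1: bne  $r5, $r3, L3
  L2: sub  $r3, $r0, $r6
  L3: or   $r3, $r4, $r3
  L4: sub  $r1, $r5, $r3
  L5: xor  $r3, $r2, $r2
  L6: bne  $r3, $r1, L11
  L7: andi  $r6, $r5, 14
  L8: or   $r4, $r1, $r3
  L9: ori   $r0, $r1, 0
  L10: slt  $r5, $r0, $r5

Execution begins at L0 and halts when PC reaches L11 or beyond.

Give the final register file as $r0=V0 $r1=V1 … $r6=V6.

$r0=0 $r1=12 $r2=12 $r3=0 $r4=9 $r5=11 $r6=10

[0] or   $r1, $r6, $r5  →  {$r0:0, $r1:11, $r2:12, $r3:4, $r4:9, $r5:11, $r6:9}
[1] bne  $r5, $r3, L3  →  {$r0:0, $r1:11, $r2:12, $r3:4, $r4:9, $r5:11, $r6:9}  ⟨branch taken⟩
[2] sub  $r3, $r0, $r6  →  {$r0:0, $r1:11, $r2:12, $r3:65527, $r4:9, $r5:11, $r6:9}
[3] or   $r3, $r4, $r3  →  {$r0:0, $r1:11, $r2:12, $r3:65535, $r4:9, $r5:11, $r6:9}
[4] sub  $r1, $r5, $r3  →  {$r0:0, $r1:12, $r2:12, $r3:65535, $r4:9, $r5:11, $r6:9}
[5] xor  $r3, $r2, $r2  →  {$r0:0, $r1:12, $r2:12, $r3:0, $r4:9, $r5:11, $r6:9}
[6] bne  $r3, $r1, L11  →  {$r0:0, $r1:12, $r2:12, $r3:0, $r4:9, $r5:11, $r6:9}  ⟨branch taken⟩
[7] andi  $r6, $r5, 14  →  {$r0:0, $r1:12, $r2:12, $r3:0, $r4:9, $r5:11, $r6:10}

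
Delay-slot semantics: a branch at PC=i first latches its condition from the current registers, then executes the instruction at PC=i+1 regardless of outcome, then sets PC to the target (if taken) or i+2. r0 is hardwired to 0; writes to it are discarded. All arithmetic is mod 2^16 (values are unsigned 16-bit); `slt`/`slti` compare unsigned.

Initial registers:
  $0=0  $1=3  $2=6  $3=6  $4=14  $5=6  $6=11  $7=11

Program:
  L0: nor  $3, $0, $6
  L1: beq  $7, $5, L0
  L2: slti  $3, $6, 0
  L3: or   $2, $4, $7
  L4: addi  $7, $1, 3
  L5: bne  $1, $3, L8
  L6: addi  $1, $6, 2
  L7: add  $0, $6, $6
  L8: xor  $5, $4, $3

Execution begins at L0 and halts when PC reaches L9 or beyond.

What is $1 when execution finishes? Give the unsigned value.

  step pc=0: nor  $3, $0, $6  regs=(0,3,6,65524,14,6,11,11)
  step pc=1: beq  $7, $5, L0  cond=F  regs=(0,3,6,65524,14,6,11,11)
  step pc=2: slti  $3, $6, 0  regs=(0,3,6,0,14,6,11,11)
  step pc=3: or   $2, $4, $7  regs=(0,3,15,0,14,6,11,11)
  step pc=4: addi  $7, $1, 3  regs=(0,3,15,0,14,6,11,6)
  step pc=5: bne  $1, $3, L8  cond=T  regs=(0,3,15,0,14,6,11,6)
  step pc=6: addi  $1, $6, 2  regs=(0,13,15,0,14,6,11,6)
  step pc=8: xor  $5, $4, $3  regs=(0,13,15,0,14,14,11,6)

13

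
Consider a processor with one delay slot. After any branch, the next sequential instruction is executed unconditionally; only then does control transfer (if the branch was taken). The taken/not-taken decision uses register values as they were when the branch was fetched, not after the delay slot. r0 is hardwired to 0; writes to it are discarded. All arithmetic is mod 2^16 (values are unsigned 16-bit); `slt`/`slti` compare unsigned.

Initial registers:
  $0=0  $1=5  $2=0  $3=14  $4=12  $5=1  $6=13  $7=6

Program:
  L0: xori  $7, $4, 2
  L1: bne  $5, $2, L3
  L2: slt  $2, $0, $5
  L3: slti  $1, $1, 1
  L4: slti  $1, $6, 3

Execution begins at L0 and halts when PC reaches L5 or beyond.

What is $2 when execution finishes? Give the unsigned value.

1

#0 xori  $7, $4, 2 ; 0/5/0/14/12/1/13/14
#1 bne  $5, $2, L3 ; 0/5/0/14/12/1/13/14 ; →target
#2 slt  $2, $0, $5 ; 0/5/1/14/12/1/13/14
#3 slti  $1, $1, 1 ; 0/0/1/14/12/1/13/14
#4 slti  $1, $6, 3 ; 0/0/1/14/12/1/13/14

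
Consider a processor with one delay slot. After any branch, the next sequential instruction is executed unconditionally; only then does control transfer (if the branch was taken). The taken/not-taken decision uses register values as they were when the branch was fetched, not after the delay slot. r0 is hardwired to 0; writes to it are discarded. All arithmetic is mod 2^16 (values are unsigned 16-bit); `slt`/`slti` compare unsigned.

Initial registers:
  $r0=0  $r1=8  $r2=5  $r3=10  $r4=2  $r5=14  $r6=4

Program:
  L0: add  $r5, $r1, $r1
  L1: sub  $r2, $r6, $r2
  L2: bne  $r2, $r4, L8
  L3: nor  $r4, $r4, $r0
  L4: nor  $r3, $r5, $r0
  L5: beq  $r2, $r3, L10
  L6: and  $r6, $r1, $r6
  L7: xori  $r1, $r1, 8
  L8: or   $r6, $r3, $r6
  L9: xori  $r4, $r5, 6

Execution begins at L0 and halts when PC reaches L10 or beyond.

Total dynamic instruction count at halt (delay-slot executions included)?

6

[0] add  $r5, $r1, $r1  →  {$r0:0, $r1:8, $r2:5, $r3:10, $r4:2, $r5:16, $r6:4}
[1] sub  $r2, $r6, $r2  →  {$r0:0, $r1:8, $r2:65535, $r3:10, $r4:2, $r5:16, $r6:4}
[2] bne  $r2, $r4, L8  →  {$r0:0, $r1:8, $r2:65535, $r3:10, $r4:2, $r5:16, $r6:4}  ⟨branch taken⟩
[3] nor  $r4, $r4, $r0  →  {$r0:0, $r1:8, $r2:65535, $r3:10, $r4:65533, $r5:16, $r6:4}
[8] or   $r6, $r3, $r6  →  {$r0:0, $r1:8, $r2:65535, $r3:10, $r4:65533, $r5:16, $r6:14}
[9] xori  $r4, $r5, 6  →  {$r0:0, $r1:8, $r2:65535, $r3:10, $r4:22, $r5:16, $r6:14}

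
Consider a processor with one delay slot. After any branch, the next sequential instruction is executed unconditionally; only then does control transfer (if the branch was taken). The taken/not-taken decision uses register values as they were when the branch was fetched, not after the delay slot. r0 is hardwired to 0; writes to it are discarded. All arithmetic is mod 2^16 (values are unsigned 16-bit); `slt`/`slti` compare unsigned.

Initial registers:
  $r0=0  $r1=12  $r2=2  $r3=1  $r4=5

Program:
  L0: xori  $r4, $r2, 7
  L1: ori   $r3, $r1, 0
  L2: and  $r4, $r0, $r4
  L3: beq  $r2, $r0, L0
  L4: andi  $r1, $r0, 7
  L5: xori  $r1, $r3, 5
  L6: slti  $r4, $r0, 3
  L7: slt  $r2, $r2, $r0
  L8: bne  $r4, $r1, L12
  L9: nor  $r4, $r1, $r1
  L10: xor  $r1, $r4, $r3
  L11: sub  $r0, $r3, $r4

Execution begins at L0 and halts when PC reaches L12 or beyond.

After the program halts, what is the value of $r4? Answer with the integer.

[0] xori  $r4, $r2, 7  →  {$r0:0, $r1:12, $r2:2, $r3:1, $r4:5}
[1] ori   $r3, $r1, 0  →  {$r0:0, $r1:12, $r2:2, $r3:12, $r4:5}
[2] and  $r4, $r0, $r4  →  {$r0:0, $r1:12, $r2:2, $r3:12, $r4:0}
[3] beq  $r2, $r0, L0  →  {$r0:0, $r1:12, $r2:2, $r3:12, $r4:0}  ⟨branch fallthrough⟩
[4] andi  $r1, $r0, 7  →  {$r0:0, $r1:0, $r2:2, $r3:12, $r4:0}
[5] xori  $r1, $r3, 5  →  {$r0:0, $r1:9, $r2:2, $r3:12, $r4:0}
[6] slti  $r4, $r0, 3  →  {$r0:0, $r1:9, $r2:2, $r3:12, $r4:1}
[7] slt  $r2, $r2, $r0  →  {$r0:0, $r1:9, $r2:0, $r3:12, $r4:1}
[8] bne  $r4, $r1, L12  →  {$r0:0, $r1:9, $r2:0, $r3:12, $r4:1}  ⟨branch taken⟩
[9] nor  $r4, $r1, $r1  →  {$r0:0, $r1:9, $r2:0, $r3:12, $r4:65526}

65526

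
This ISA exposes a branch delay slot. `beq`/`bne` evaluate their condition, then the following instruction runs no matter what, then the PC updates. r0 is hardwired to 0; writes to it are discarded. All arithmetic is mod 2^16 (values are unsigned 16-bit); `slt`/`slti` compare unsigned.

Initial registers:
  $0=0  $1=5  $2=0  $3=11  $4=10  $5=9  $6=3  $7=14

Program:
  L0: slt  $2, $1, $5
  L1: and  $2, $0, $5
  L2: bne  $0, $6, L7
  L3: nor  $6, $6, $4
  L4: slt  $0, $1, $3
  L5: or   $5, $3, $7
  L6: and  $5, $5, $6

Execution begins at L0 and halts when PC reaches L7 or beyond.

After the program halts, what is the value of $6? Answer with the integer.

65524

#0 slt  $2, $1, $5 ; 0/5/1/11/10/9/3/14
#1 and  $2, $0, $5 ; 0/5/0/11/10/9/3/14
#2 bne  $0, $6, L7 ; 0/5/0/11/10/9/3/14 ; →target
#3 nor  $6, $6, $4 ; 0/5/0/11/10/9/65524/14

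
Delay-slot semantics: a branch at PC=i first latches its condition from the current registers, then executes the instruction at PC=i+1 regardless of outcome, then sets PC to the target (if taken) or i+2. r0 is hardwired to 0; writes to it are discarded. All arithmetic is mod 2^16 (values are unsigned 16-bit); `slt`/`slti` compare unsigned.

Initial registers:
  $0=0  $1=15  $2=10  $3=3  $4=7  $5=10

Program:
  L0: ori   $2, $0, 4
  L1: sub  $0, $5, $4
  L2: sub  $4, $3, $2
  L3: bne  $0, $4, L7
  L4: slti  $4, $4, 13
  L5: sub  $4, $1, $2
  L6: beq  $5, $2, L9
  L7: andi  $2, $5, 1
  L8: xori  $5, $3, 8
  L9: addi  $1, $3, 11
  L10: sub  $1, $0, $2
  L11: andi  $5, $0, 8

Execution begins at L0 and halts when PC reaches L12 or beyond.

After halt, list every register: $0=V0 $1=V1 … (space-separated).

$0=0 $1=0 $2=0 $3=3 $4=0 $5=0

  step pc=0: ori   $2, $0, 4  regs=(0,15,4,3,7,10)
  step pc=1: sub  $0, $5, $4  regs=(0,15,4,3,7,10)
  step pc=2: sub  $4, $3, $2  regs=(0,15,4,3,65535,10)
  step pc=3: bne  $0, $4, L7  cond=T  regs=(0,15,4,3,65535,10)
  step pc=4: slti  $4, $4, 13  regs=(0,15,4,3,0,10)
  step pc=7: andi  $2, $5, 1  regs=(0,15,0,3,0,10)
  step pc=8: xori  $5, $3, 8  regs=(0,15,0,3,0,11)
  step pc=9: addi  $1, $3, 11  regs=(0,14,0,3,0,11)
  step pc=10: sub  $1, $0, $2  regs=(0,0,0,3,0,11)
  step pc=11: andi  $5, $0, 8  regs=(0,0,0,3,0,0)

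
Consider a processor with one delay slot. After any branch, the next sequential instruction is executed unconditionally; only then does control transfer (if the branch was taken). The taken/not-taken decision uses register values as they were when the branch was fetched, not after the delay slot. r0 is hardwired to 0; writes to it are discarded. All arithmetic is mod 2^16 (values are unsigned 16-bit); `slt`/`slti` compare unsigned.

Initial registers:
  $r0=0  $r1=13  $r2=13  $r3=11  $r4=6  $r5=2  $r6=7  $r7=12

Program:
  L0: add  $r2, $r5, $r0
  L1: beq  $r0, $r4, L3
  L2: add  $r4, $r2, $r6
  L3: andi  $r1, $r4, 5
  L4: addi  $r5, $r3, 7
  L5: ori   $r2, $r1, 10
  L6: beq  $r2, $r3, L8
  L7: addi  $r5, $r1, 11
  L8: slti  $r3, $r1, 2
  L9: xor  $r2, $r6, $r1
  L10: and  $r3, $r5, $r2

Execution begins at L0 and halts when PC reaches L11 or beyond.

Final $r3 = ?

4

#0 add  $r2, $r5, $r0 ; 0/13/2/11/6/2/7/12
#1 beq  $r0, $r4, L3 ; 0/13/2/11/6/2/7/12 ; →fallthru
#2 add  $r4, $r2, $r6 ; 0/13/2/11/9/2/7/12
#3 andi  $r1, $r4, 5 ; 0/1/2/11/9/2/7/12
#4 addi  $r5, $r3, 7 ; 0/1/2/11/9/18/7/12
#5 ori   $r2, $r1, 10 ; 0/1/11/11/9/18/7/12
#6 beq  $r2, $r3, L8 ; 0/1/11/11/9/18/7/12 ; →target
#7 addi  $r5, $r1, 11 ; 0/1/11/11/9/12/7/12
#8 slti  $r3, $r1, 2 ; 0/1/11/1/9/12/7/12
#9 xor  $r2, $r6, $r1 ; 0/1/6/1/9/12/7/12
#10 and  $r3, $r5, $r2 ; 0/1/6/4/9/12/7/12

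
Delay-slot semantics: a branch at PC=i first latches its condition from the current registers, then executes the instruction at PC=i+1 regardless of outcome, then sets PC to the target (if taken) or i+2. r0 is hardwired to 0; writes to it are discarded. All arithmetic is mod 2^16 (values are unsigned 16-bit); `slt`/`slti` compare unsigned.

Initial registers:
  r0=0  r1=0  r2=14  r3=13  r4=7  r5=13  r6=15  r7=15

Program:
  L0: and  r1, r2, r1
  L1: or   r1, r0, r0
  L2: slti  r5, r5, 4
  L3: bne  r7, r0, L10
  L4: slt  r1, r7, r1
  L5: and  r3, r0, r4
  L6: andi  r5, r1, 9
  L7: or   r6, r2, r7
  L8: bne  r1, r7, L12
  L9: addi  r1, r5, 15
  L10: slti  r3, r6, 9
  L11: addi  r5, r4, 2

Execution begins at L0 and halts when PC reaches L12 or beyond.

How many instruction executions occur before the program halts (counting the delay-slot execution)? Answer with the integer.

  step pc=0: and  r1, r2, r1  regs=(0,0,14,13,7,13,15,15)
  step pc=1: or   r1, r0, r0  regs=(0,0,14,13,7,13,15,15)
  step pc=2: slti  r5, r5, 4  regs=(0,0,14,13,7,0,15,15)
  step pc=3: bne  r7, r0, L10  cond=T  regs=(0,0,14,13,7,0,15,15)
  step pc=4: slt  r1, r7, r1  regs=(0,0,14,13,7,0,15,15)
  step pc=10: slti  r3, r6, 9  regs=(0,0,14,0,7,0,15,15)
  step pc=11: addi  r5, r4, 2  regs=(0,0,14,0,7,9,15,15)

7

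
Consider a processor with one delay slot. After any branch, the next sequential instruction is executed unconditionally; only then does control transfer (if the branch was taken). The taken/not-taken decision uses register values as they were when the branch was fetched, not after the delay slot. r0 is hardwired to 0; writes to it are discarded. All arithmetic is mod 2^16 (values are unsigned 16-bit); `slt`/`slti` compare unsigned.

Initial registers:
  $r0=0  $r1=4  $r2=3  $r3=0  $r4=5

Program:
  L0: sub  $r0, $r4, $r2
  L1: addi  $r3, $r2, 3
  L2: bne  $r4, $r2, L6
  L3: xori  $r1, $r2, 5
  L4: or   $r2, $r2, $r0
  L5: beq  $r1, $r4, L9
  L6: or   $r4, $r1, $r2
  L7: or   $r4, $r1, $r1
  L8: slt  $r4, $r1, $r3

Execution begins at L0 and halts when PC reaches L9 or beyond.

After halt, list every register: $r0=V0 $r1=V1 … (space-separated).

$r0=0 $r1=6 $r2=3 $r3=6 $r4=0

[0] sub  $r0, $r4, $r2  →  {$r0:0, $r1:4, $r2:3, $r3:0, $r4:5}
[1] addi  $r3, $r2, 3  →  {$r0:0, $r1:4, $r2:3, $r3:6, $r4:5}
[2] bne  $r4, $r2, L6  →  {$r0:0, $r1:4, $r2:3, $r3:6, $r4:5}  ⟨branch taken⟩
[3] xori  $r1, $r2, 5  →  {$r0:0, $r1:6, $r2:3, $r3:6, $r4:5}
[6] or   $r4, $r1, $r2  →  {$r0:0, $r1:6, $r2:3, $r3:6, $r4:7}
[7] or   $r4, $r1, $r1  →  {$r0:0, $r1:6, $r2:3, $r3:6, $r4:6}
[8] slt  $r4, $r1, $r3  →  {$r0:0, $r1:6, $r2:3, $r3:6, $r4:0}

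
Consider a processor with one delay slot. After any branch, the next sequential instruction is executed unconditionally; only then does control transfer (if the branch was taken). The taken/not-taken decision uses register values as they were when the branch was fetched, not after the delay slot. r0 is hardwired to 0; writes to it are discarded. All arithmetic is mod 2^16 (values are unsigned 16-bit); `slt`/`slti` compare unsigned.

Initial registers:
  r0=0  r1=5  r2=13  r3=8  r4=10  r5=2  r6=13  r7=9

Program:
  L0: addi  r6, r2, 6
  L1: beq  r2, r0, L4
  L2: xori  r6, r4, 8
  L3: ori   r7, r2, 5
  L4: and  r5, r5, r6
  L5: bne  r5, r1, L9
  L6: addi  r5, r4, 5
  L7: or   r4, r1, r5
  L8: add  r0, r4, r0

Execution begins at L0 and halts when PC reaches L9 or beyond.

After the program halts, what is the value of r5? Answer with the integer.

15

#0 addi  r6, r2, 6 ; 0/5/13/8/10/2/19/9
#1 beq  r2, r0, L4 ; 0/5/13/8/10/2/19/9 ; →fallthru
#2 xori  r6, r4, 8 ; 0/5/13/8/10/2/2/9
#3 ori   r7, r2, 5 ; 0/5/13/8/10/2/2/13
#4 and  r5, r5, r6 ; 0/5/13/8/10/2/2/13
#5 bne  r5, r1, L9 ; 0/5/13/8/10/2/2/13 ; →target
#6 addi  r5, r4, 5 ; 0/5/13/8/10/15/2/13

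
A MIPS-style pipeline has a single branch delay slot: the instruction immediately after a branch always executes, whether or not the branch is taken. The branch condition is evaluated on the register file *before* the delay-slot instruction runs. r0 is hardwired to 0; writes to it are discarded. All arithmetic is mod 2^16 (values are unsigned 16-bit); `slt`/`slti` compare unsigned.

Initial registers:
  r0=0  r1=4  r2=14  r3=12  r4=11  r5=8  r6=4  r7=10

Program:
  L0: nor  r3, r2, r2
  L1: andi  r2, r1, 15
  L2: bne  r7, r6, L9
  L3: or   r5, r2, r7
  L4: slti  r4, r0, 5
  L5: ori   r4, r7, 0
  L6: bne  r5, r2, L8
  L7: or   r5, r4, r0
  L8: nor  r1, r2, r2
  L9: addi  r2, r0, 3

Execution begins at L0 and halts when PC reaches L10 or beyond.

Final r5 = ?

14

  step pc=0: nor  r3, r2, r2  regs=(0,4,14,65521,11,8,4,10)
  step pc=1: andi  r2, r1, 15  regs=(0,4,4,65521,11,8,4,10)
  step pc=2: bne  r7, r6, L9  cond=T  regs=(0,4,4,65521,11,8,4,10)
  step pc=3: or   r5, r2, r7  regs=(0,4,4,65521,11,14,4,10)
  step pc=9: addi  r2, r0, 3  regs=(0,4,3,65521,11,14,4,10)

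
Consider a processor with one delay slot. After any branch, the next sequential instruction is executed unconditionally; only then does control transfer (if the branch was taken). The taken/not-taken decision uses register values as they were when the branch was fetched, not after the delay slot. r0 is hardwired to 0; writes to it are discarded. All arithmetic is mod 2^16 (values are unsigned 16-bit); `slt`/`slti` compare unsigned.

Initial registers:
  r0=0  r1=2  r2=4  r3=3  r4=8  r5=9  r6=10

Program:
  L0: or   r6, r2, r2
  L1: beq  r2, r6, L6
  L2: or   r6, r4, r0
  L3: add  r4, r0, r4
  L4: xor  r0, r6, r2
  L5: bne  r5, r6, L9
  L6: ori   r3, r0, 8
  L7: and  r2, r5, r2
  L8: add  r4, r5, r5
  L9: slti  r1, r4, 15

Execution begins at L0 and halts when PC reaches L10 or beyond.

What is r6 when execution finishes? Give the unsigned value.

  step pc=0: or   r6, r2, r2  regs=(0,2,4,3,8,9,4)
  step pc=1: beq  r2, r6, L6  cond=T  regs=(0,2,4,3,8,9,4)
  step pc=2: or   r6, r4, r0  regs=(0,2,4,3,8,9,8)
  step pc=6: ori   r3, r0, 8  regs=(0,2,4,8,8,9,8)
  step pc=7: and  r2, r5, r2  regs=(0,2,0,8,8,9,8)
  step pc=8: add  r4, r5, r5  regs=(0,2,0,8,18,9,8)
  step pc=9: slti  r1, r4, 15  regs=(0,0,0,8,18,9,8)

8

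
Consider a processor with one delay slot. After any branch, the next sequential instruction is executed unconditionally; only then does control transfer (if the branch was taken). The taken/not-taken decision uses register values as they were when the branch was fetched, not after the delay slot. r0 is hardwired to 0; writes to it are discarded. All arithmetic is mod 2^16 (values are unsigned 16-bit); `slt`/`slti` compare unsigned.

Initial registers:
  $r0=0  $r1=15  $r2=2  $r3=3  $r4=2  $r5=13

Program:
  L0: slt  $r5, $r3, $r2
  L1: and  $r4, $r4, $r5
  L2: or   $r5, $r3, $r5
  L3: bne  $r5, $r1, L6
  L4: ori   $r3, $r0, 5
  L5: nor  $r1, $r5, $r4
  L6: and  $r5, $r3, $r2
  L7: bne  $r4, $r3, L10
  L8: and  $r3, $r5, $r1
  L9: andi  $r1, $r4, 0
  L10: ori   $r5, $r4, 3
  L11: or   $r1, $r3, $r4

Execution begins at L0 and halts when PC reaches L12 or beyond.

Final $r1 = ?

0

PC=0  slt  $r5, $r3, $r2     | $r0=0 $r1=15 $r2=2 $r3=3 $r4=2 $r5=0
PC=1  and  $r4, $r4, $r5     | $r0=0 $r1=15 $r2=2 $r3=3 $r4=0 $r5=0
PC=2  or   $r5, $r3, $r5     | $r0=0 $r1=15 $r2=2 $r3=3 $r4=0 $r5=3
PC=3  bne  $r5, $r1, L6      | $r0=0 $r1=15 $r2=2 $r3=3 $r4=0 $r5=3  [TAKEN]
PC=4  ori   $r3, $r0, 5      | $r0=0 $r1=15 $r2=2 $r3=5 $r4=0 $r5=3
PC=6  and  $r5, $r3, $r2     | $r0=0 $r1=15 $r2=2 $r3=5 $r4=0 $r5=0
PC=7  bne  $r4, $r3, L10     | $r0=0 $r1=15 $r2=2 $r3=5 $r4=0 $r5=0  [TAKEN]
PC=8  and  $r3, $r5, $r1     | $r0=0 $r1=15 $r2=2 $r3=0 $r4=0 $r5=0
PC=10 ori   $r5, $r4, 3      | $r0=0 $r1=15 $r2=2 $r3=0 $r4=0 $r5=3
PC=11 or   $r1, $r3, $r4     | $r0=0 $r1=0 $r2=2 $r3=0 $r4=0 $r5=3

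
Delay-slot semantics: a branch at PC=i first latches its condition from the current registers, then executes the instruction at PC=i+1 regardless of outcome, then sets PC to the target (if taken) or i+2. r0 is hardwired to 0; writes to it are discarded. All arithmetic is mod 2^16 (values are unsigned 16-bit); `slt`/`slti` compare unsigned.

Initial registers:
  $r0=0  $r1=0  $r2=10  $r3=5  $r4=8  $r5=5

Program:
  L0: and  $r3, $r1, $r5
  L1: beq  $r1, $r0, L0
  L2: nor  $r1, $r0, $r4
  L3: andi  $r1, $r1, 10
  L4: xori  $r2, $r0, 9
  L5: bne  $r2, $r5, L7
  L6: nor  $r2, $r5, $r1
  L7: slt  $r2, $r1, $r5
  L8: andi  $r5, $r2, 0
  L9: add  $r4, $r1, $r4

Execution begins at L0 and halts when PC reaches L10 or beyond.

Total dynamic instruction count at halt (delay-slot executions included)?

13

PC=0  and  $r3, $r1, $r5     | $r0=0 $r1=0 $r2=10 $r3=0 $r4=8 $r5=5
PC=1  beq  $r1, $r0, L0      | $r0=0 $r1=0 $r2=10 $r3=0 $r4=8 $r5=5  [TAKEN]
PC=2  nor  $r1, $r0, $r4     | $r0=0 $r1=65527 $r2=10 $r3=0 $r4=8 $r5=5
PC=0  and  $r3, $r1, $r5     | $r0=0 $r1=65527 $r2=10 $r3=5 $r4=8 $r5=5
PC=1  beq  $r1, $r0, L0      | $r0=0 $r1=65527 $r2=10 $r3=5 $r4=8 $r5=5  [not taken]
PC=2  nor  $r1, $r0, $r4     | $r0=0 $r1=65527 $r2=10 $r3=5 $r4=8 $r5=5
PC=3  andi  $r1, $r1, 10     | $r0=0 $r1=2 $r2=10 $r3=5 $r4=8 $r5=5
PC=4  xori  $r2, $r0, 9      | $r0=0 $r1=2 $r2=9 $r3=5 $r4=8 $r5=5
PC=5  bne  $r2, $r5, L7      | $r0=0 $r1=2 $r2=9 $r3=5 $r4=8 $r5=5  [TAKEN]
PC=6  nor  $r2, $r5, $r1     | $r0=0 $r1=2 $r2=65528 $r3=5 $r4=8 $r5=5
PC=7  slt  $r2, $r1, $r5     | $r0=0 $r1=2 $r2=1 $r3=5 $r4=8 $r5=5
PC=8  andi  $r5, $r2, 0      | $r0=0 $r1=2 $r2=1 $r3=5 $r4=8 $r5=0
PC=9  add  $r4, $r1, $r4     | $r0=0 $r1=2 $r2=1 $r3=5 $r4=10 $r5=0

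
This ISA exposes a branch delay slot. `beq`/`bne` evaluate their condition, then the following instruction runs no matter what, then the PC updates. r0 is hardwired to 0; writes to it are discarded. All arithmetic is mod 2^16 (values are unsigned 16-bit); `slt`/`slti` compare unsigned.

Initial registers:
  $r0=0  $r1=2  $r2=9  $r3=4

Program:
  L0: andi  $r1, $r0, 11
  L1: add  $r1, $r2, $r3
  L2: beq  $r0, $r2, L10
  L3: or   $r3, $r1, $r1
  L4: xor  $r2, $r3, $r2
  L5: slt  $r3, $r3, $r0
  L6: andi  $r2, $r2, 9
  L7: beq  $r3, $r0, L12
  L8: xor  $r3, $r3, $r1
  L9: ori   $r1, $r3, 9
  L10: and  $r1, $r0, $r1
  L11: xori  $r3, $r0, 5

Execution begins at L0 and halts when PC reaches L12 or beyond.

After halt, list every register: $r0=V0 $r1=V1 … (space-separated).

[0] andi  $r1, $r0, 11  →  {$r0:0, $r1:0, $r2:9, $r3:4}
[1] add  $r1, $r2, $r3  →  {$r0:0, $r1:13, $r2:9, $r3:4}
[2] beq  $r0, $r2, L10  →  {$r0:0, $r1:13, $r2:9, $r3:4}  ⟨branch fallthrough⟩
[3] or   $r3, $r1, $r1  →  {$r0:0, $r1:13, $r2:9, $r3:13}
[4] xor  $r2, $r3, $r2  →  {$r0:0, $r1:13, $r2:4, $r3:13}
[5] slt  $r3, $r3, $r0  →  {$r0:0, $r1:13, $r2:4, $r3:0}
[6] andi  $r2, $r2, 9  →  {$r0:0, $r1:13, $r2:0, $r3:0}
[7] beq  $r3, $r0, L12  →  {$r0:0, $r1:13, $r2:0, $r3:0}  ⟨branch taken⟩
[8] xor  $r3, $r3, $r1  →  {$r0:0, $r1:13, $r2:0, $r3:13}

$r0=0 $r1=13 $r2=0 $r3=13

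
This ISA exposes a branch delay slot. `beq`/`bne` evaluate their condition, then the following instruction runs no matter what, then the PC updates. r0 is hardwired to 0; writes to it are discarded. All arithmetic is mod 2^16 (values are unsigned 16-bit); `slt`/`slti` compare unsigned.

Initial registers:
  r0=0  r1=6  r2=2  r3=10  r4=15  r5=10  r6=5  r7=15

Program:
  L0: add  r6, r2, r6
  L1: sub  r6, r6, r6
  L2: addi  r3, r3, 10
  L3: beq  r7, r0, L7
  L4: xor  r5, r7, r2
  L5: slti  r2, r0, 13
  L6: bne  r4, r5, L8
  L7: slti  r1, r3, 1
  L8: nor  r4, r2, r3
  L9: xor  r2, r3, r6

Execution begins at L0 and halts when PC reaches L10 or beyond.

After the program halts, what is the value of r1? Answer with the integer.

[0] add  r6, r2, r6  →  {r0:0, r1:6, r2:2, r3:10, r4:15, r5:10, r6:7, r7:15}
[1] sub  r6, r6, r6  →  {r0:0, r1:6, r2:2, r3:10, r4:15, r5:10, r6:0, r7:15}
[2] addi  r3, r3, 10  →  {r0:0, r1:6, r2:2, r3:20, r4:15, r5:10, r6:0, r7:15}
[3] beq  r7, r0, L7  →  {r0:0, r1:6, r2:2, r3:20, r4:15, r5:10, r6:0, r7:15}  ⟨branch fallthrough⟩
[4] xor  r5, r7, r2  →  {r0:0, r1:6, r2:2, r3:20, r4:15, r5:13, r6:0, r7:15}
[5] slti  r2, r0, 13  →  {r0:0, r1:6, r2:1, r3:20, r4:15, r5:13, r6:0, r7:15}
[6] bne  r4, r5, L8  →  {r0:0, r1:6, r2:1, r3:20, r4:15, r5:13, r6:0, r7:15}  ⟨branch taken⟩
[7] slti  r1, r3, 1  →  {r0:0, r1:0, r2:1, r3:20, r4:15, r5:13, r6:0, r7:15}
[8] nor  r4, r2, r3  →  {r0:0, r1:0, r2:1, r3:20, r4:65514, r5:13, r6:0, r7:15}
[9] xor  r2, r3, r6  →  {r0:0, r1:0, r2:20, r3:20, r4:65514, r5:13, r6:0, r7:15}

0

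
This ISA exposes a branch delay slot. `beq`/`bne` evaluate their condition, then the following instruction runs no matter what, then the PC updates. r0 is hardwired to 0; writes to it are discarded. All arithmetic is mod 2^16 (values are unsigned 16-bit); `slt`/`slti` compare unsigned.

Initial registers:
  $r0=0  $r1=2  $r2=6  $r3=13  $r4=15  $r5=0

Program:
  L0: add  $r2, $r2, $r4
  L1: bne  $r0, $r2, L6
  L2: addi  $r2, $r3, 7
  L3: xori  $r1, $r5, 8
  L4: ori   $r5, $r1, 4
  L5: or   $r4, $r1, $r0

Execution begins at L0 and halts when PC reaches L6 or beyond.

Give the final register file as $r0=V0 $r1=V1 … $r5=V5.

$r0=0 $r1=2 $r2=20 $r3=13 $r4=15 $r5=0

PC=0  add  $r2, $r2, $r4     | $r0=0 $r1=2 $r2=21 $r3=13 $r4=15 $r5=0
PC=1  bne  $r0, $r2, L6      | $r0=0 $r1=2 $r2=21 $r3=13 $r4=15 $r5=0  [TAKEN]
PC=2  addi  $r2, $r3, 7      | $r0=0 $r1=2 $r2=20 $r3=13 $r4=15 $r5=0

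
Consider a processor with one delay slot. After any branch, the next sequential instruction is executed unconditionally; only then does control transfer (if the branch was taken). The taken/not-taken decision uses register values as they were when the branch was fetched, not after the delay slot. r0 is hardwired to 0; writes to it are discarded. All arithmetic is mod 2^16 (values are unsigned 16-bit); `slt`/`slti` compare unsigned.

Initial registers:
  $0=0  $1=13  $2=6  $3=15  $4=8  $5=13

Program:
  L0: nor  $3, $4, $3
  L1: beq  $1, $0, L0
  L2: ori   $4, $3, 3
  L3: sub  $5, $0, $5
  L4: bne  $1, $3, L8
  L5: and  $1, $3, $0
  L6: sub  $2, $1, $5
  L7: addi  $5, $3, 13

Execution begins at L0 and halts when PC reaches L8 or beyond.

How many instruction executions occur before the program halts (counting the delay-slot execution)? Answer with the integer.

6

  step pc=0: nor  $3, $4, $3  regs=(0,13,6,65520,8,13)
  step pc=1: beq  $1, $0, L0  cond=F  regs=(0,13,6,65520,8,13)
  step pc=2: ori   $4, $3, 3  regs=(0,13,6,65520,65523,13)
  step pc=3: sub  $5, $0, $5  regs=(0,13,6,65520,65523,65523)
  step pc=4: bne  $1, $3, L8  cond=T  regs=(0,13,6,65520,65523,65523)
  step pc=5: and  $1, $3, $0  regs=(0,0,6,65520,65523,65523)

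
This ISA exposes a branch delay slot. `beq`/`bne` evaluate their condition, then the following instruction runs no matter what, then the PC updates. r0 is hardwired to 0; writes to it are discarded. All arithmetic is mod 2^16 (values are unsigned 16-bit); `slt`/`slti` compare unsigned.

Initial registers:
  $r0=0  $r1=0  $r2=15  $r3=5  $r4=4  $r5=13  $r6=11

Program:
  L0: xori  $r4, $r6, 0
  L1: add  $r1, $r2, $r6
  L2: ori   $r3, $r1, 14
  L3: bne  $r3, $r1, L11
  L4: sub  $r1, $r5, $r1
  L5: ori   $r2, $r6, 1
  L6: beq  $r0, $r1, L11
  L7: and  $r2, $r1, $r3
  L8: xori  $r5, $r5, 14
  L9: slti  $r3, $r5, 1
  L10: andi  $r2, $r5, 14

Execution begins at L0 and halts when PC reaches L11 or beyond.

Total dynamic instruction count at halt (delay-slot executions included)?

5

  step pc=0: xori  $r4, $r6, 0  regs=(0,0,15,5,11,13,11)
  step pc=1: add  $r1, $r2, $r6  regs=(0,26,15,5,11,13,11)
  step pc=2: ori   $r3, $r1, 14  regs=(0,26,15,30,11,13,11)
  step pc=3: bne  $r3, $r1, L11  cond=T  regs=(0,26,15,30,11,13,11)
  step pc=4: sub  $r1, $r5, $r1  regs=(0,65523,15,30,11,13,11)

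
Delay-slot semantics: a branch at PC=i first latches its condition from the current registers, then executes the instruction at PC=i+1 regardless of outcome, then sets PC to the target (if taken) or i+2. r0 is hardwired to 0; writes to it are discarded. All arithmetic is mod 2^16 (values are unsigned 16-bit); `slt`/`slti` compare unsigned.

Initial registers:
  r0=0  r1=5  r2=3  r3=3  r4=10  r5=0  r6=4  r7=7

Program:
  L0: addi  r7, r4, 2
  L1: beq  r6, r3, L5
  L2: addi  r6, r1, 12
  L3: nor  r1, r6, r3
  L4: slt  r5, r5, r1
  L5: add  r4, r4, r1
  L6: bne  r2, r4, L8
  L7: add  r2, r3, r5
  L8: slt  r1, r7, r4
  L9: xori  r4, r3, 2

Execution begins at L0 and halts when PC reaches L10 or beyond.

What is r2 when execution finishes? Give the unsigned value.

4

  step pc=0: addi  r7, r4, 2  regs=(0,5,3,3,10,0,4,12)
  step pc=1: beq  r6, r3, L5  cond=F  regs=(0,5,3,3,10,0,4,12)
  step pc=2: addi  r6, r1, 12  regs=(0,5,3,3,10,0,17,12)
  step pc=3: nor  r1, r6, r3  regs=(0,65516,3,3,10,0,17,12)
  step pc=4: slt  r5, r5, r1  regs=(0,65516,3,3,10,1,17,12)
  step pc=5: add  r4, r4, r1  regs=(0,65516,3,3,65526,1,17,12)
  step pc=6: bne  r2, r4, L8  cond=T  regs=(0,65516,3,3,65526,1,17,12)
  step pc=7: add  r2, r3, r5  regs=(0,65516,4,3,65526,1,17,12)
  step pc=8: slt  r1, r7, r4  regs=(0,1,4,3,65526,1,17,12)
  step pc=9: xori  r4, r3, 2  regs=(0,1,4,3,1,1,17,12)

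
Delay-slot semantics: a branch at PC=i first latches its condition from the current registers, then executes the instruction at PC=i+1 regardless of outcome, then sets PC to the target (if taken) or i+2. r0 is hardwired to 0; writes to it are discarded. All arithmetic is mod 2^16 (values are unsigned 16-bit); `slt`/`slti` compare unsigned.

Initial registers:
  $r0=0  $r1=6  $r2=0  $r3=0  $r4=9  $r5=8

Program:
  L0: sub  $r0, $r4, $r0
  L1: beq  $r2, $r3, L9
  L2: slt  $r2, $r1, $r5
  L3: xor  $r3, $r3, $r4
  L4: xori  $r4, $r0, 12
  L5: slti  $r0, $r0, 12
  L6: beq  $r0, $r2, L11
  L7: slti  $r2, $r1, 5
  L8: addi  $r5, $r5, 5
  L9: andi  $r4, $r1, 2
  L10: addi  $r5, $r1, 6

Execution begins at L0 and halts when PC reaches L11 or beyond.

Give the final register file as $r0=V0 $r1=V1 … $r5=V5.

$r0=0 $r1=6 $r2=1 $r3=0 $r4=2 $r5=12

#0 sub  $r0, $r4, $r0 ; 0/6/0/0/9/8
#1 beq  $r2, $r3, L9 ; 0/6/0/0/9/8 ; →target
#2 slt  $r2, $r1, $r5 ; 0/6/1/0/9/8
#9 andi  $r4, $r1, 2 ; 0/6/1/0/2/8
#10 addi  $r5, $r1, 6 ; 0/6/1/0/2/12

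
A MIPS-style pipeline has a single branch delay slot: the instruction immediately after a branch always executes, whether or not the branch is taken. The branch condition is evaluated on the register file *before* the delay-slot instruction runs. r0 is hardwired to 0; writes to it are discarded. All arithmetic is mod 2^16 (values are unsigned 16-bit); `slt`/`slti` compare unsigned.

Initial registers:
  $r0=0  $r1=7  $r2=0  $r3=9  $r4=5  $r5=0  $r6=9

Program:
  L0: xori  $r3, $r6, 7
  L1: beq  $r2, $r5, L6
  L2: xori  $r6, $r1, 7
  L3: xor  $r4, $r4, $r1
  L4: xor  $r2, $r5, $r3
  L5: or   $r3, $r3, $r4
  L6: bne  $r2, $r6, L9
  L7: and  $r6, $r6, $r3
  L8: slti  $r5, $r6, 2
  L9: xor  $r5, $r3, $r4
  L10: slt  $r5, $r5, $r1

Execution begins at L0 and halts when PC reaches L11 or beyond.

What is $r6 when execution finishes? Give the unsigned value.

0

[0] xori  $r3, $r6, 7  →  {$r0:0, $r1:7, $r2:0, $r3:14, $r4:5, $r5:0, $r6:9}
[1] beq  $r2, $r5, L6  →  {$r0:0, $r1:7, $r2:0, $r3:14, $r4:5, $r5:0, $r6:9}  ⟨branch taken⟩
[2] xori  $r6, $r1, 7  →  {$r0:0, $r1:7, $r2:0, $r3:14, $r4:5, $r5:0, $r6:0}
[6] bne  $r2, $r6, L9  →  {$r0:0, $r1:7, $r2:0, $r3:14, $r4:5, $r5:0, $r6:0}  ⟨branch fallthrough⟩
[7] and  $r6, $r6, $r3  →  {$r0:0, $r1:7, $r2:0, $r3:14, $r4:5, $r5:0, $r6:0}
[8] slti  $r5, $r6, 2  →  {$r0:0, $r1:7, $r2:0, $r3:14, $r4:5, $r5:1, $r6:0}
[9] xor  $r5, $r3, $r4  →  {$r0:0, $r1:7, $r2:0, $r3:14, $r4:5, $r5:11, $r6:0}
[10] slt  $r5, $r5, $r1  →  {$r0:0, $r1:7, $r2:0, $r3:14, $r4:5, $r5:0, $r6:0}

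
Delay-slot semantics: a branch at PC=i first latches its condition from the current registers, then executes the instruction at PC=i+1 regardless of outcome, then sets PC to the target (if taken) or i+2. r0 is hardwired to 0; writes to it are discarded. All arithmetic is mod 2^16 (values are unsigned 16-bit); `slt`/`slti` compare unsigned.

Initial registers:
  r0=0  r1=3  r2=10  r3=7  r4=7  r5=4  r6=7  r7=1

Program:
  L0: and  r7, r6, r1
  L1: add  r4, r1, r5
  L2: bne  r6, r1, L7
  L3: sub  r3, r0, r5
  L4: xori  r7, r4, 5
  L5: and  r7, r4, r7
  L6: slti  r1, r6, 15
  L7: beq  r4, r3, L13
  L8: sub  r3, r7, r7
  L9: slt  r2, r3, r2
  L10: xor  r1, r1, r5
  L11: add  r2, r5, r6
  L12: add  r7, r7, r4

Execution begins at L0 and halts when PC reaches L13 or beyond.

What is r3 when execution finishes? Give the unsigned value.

#0 and  r7, r6, r1 ; 0/3/10/7/7/4/7/3
#1 add  r4, r1, r5 ; 0/3/10/7/7/4/7/3
#2 bne  r6, r1, L7 ; 0/3/10/7/7/4/7/3 ; →target
#3 sub  r3, r0, r5 ; 0/3/10/65532/7/4/7/3
#7 beq  r4, r3, L13 ; 0/3/10/65532/7/4/7/3 ; →fallthru
#8 sub  r3, r7, r7 ; 0/3/10/0/7/4/7/3
#9 slt  r2, r3, r2 ; 0/3/1/0/7/4/7/3
#10 xor  r1, r1, r5 ; 0/7/1/0/7/4/7/3
#11 add  r2, r5, r6 ; 0/7/11/0/7/4/7/3
#12 add  r7, r7, r4 ; 0/7/11/0/7/4/7/10

0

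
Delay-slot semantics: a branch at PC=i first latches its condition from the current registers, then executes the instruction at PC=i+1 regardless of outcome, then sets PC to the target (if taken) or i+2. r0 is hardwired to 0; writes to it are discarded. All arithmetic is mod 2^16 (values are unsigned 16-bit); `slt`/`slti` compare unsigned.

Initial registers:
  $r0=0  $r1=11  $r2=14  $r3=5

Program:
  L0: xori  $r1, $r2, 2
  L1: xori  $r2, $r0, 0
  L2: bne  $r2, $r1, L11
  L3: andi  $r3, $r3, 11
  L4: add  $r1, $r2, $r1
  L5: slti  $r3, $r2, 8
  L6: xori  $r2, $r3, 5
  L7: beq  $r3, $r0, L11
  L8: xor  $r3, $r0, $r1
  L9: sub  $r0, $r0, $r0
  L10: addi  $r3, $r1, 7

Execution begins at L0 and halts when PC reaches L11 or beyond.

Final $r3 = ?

1

#0 xori  $r1, $r2, 2 ; 0/12/14/5
#1 xori  $r2, $r0, 0 ; 0/12/0/5
#2 bne  $r2, $r1, L11 ; 0/12/0/5 ; →target
#3 andi  $r3, $r3, 11 ; 0/12/0/1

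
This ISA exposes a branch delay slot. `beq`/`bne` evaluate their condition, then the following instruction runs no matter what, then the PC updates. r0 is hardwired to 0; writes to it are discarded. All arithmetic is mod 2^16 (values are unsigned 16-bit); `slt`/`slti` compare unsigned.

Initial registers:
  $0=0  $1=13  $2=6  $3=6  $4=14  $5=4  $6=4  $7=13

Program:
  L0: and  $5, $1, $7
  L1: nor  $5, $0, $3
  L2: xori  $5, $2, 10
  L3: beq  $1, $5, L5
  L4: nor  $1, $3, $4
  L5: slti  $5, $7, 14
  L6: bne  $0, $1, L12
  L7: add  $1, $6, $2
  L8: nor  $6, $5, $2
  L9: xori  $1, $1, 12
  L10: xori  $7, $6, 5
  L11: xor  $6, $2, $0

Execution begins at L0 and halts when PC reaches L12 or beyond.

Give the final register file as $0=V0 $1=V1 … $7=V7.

$0=0 $1=10 $2=6 $3=6 $4=14 $5=1 $6=4 $7=13

#0 and  $5, $1, $7 ; 0/13/6/6/14/13/4/13
#1 nor  $5, $0, $3 ; 0/13/6/6/14/65529/4/13
#2 xori  $5, $2, 10 ; 0/13/6/6/14/12/4/13
#3 beq  $1, $5, L5 ; 0/13/6/6/14/12/4/13 ; →fallthru
#4 nor  $1, $3, $4 ; 0/65521/6/6/14/12/4/13
#5 slti  $5, $7, 14 ; 0/65521/6/6/14/1/4/13
#6 bne  $0, $1, L12 ; 0/65521/6/6/14/1/4/13 ; →target
#7 add  $1, $6, $2 ; 0/10/6/6/14/1/4/13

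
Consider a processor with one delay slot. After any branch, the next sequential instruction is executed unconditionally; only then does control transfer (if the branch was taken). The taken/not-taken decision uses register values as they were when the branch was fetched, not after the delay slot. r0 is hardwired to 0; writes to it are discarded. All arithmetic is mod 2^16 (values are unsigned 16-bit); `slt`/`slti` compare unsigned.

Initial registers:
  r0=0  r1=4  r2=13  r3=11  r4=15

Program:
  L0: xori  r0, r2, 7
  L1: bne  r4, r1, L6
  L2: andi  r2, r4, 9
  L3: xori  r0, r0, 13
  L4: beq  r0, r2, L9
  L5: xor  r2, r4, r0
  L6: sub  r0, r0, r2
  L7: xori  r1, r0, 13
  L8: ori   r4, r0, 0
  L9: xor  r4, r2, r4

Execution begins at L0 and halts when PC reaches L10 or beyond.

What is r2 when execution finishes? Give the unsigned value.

#0 xori  r0, r2, 7 ; 0/4/13/11/15
#1 bne  r4, r1, L6 ; 0/4/13/11/15 ; →target
#2 andi  r2, r4, 9 ; 0/4/9/11/15
#6 sub  r0, r0, r2 ; 0/4/9/11/15
#7 xori  r1, r0, 13 ; 0/13/9/11/15
#8 ori   r4, r0, 0 ; 0/13/9/11/0
#9 xor  r4, r2, r4 ; 0/13/9/11/9

9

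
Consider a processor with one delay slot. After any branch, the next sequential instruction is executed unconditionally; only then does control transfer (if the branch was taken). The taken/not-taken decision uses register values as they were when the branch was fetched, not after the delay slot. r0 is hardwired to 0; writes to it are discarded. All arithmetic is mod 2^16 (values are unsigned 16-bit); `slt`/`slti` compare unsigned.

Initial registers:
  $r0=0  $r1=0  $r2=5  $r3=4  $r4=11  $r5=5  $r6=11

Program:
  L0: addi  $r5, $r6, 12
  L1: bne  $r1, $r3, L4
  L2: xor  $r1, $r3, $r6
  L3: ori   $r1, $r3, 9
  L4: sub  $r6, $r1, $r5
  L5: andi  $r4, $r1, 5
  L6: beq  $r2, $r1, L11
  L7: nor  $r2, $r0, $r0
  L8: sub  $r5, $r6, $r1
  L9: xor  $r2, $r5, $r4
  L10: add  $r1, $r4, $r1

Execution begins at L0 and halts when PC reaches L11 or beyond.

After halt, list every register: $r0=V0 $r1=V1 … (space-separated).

#0 addi  $r5, $r6, 12 ; 0/0/5/4/11/23/11
#1 bne  $r1, $r3, L4 ; 0/0/5/4/11/23/11 ; →target
#2 xor  $r1, $r3, $r6 ; 0/15/5/4/11/23/11
#4 sub  $r6, $r1, $r5 ; 0/15/5/4/11/23/65528
#5 andi  $r4, $r1, 5 ; 0/15/5/4/5/23/65528
#6 beq  $r2, $r1, L11 ; 0/15/5/4/5/23/65528 ; →fallthru
#7 nor  $r2, $r0, $r0 ; 0/15/65535/4/5/23/65528
#8 sub  $r5, $r6, $r1 ; 0/15/65535/4/5/65513/65528
#9 xor  $r2, $r5, $r4 ; 0/15/65516/4/5/65513/65528
#10 add  $r1, $r4, $r1 ; 0/20/65516/4/5/65513/65528

$r0=0 $r1=20 $r2=65516 $r3=4 $r4=5 $r5=65513 $r6=65528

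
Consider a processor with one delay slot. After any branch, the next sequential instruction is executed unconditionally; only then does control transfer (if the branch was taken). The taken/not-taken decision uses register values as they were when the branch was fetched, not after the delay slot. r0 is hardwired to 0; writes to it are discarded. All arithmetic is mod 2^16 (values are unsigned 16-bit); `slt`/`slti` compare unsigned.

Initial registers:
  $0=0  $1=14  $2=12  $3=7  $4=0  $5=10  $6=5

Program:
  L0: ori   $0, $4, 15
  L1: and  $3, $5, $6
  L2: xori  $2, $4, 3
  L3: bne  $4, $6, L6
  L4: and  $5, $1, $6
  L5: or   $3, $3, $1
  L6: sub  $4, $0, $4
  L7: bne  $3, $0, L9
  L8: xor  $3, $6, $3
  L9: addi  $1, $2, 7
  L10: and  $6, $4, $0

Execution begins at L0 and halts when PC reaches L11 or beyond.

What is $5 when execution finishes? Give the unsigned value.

  step pc=0: ori   $0, $4, 15  regs=(0,14,12,7,0,10,5)
  step pc=1: and  $3, $5, $6  regs=(0,14,12,0,0,10,5)
  step pc=2: xori  $2, $4, 3  regs=(0,14,3,0,0,10,5)
  step pc=3: bne  $4, $6, L6  cond=T  regs=(0,14,3,0,0,10,5)
  step pc=4: and  $5, $1, $6  regs=(0,14,3,0,0,4,5)
  step pc=6: sub  $4, $0, $4  regs=(0,14,3,0,0,4,5)
  step pc=7: bne  $3, $0, L9  cond=F  regs=(0,14,3,0,0,4,5)
  step pc=8: xor  $3, $6, $3  regs=(0,14,3,5,0,4,5)
  step pc=9: addi  $1, $2, 7  regs=(0,10,3,5,0,4,5)
  step pc=10: and  $6, $4, $0  regs=(0,10,3,5,0,4,0)

4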